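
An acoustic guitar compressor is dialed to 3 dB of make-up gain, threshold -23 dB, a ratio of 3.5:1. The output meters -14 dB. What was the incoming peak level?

-2 dB

Stripping the +3 dB make-up gives -17 dB at the gain stage.
Post-compression overshoot = -17 − (-23) = 6 dB.
Undo the ratio: input overshoot = 6 × 3.5 = 21 dB, giving input = -2 dB.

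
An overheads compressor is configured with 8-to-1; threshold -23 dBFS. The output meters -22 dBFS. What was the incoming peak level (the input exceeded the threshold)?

-15 dBFS

Post-compression overshoot = -22 − (-23) = 1 dB.
Input overshoot = R × output overshoot = 8 dB → input = -23 + 8 = -15 dBFS.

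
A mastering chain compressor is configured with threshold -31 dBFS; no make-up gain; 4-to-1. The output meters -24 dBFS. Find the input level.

The compressed level sits -24 − (-31) = 7 dB over threshold.
Input overshoot = R × output overshoot = 28 dB → input = -31 + 28 = -3 dBFS.

-3 dBFS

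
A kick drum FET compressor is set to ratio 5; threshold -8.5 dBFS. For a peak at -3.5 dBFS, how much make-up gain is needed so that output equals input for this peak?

Without make-up, output = threshold + overshoot/5 = -8.5 + 1 = -7.5 dBFS.
Gap to target: 4 dB.

4 dB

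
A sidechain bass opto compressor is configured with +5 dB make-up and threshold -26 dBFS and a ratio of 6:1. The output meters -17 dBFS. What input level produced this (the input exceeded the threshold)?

Before make-up, the level was -17 − 5 = -22 dBFS.
Post-compression overshoot = -22 − (-26) = 4 dB.
Before 6:1 compression the overshoot was 4 × 6 = 24 dB, so input = -26 + 24 = -2 dBFS.

-2 dBFS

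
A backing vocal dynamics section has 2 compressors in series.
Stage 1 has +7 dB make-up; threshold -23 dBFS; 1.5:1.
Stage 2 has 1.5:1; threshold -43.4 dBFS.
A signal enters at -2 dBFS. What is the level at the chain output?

-15.8 dBFS

Stage 1: 21 dB above -23 dBFS, reduced 1.5:1 to 14 dB above → -9 dBFS; +7 dB make-up → -2 dBFS.
Stage 2: 41.4 dB above -43.4 dBFS, reduced 1.5:1 to 27.6 dB above → -15.8 dBFS.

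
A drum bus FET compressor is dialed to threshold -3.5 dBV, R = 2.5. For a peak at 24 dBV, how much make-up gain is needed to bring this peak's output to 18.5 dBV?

Without make-up, output = threshold + overshoot/2.5 = -3.5 + 11 = 7.5 dBV.
Gap to target: 11 dB.

11 dB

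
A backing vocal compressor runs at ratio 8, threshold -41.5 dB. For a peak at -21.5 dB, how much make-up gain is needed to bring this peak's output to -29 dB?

10 dB

Without make-up, output = threshold + overshoot/8 = -41.5 + 2.5 = -39 dB.
Gap to target: 10 dB.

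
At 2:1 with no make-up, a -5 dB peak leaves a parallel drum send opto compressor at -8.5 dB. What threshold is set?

-12 dB

Let T be the threshold. Output overshoot = (input overshoot)/R, so -8.5 − T = (-5 − T)/2.
2·(-8.5 − T) = -5 − T → 1·T = -17 − (-5) = -12.
T = -12/1 = -12 dB.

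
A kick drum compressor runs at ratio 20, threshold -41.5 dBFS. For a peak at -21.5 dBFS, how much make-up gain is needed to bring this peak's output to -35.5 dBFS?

5 dB

Without make-up, output = threshold + overshoot/20 = -41.5 + 1 = -40.5 dBFS.
Gap to target: 5 dB.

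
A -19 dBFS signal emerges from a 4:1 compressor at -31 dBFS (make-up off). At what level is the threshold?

-35 dBFS

Input is 16 dB above T (since output overshoot × R = input overshoot: (-31 − T)·4 = -19 − T gives T = -35 dBFS).
Check: -35 + (-19 − (-35))/4 = -35 + 4 = -31 dBFS. ✓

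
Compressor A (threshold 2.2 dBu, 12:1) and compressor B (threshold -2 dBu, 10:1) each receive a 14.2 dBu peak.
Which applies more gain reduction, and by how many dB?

B, by 3.58 dB

A: 12 dB over, compressed to 1 dB over, so 11 dB of GR.
B: 16.2 dB over, compressed to 1.62 dB over, so 14.58 dB of GR.
Difference: 3.58 dB in favour of B.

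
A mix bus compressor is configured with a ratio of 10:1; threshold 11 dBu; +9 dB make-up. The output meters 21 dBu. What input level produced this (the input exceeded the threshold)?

21 dBu

Stripping the +9 dB make-up gives 12 dBu at the gain stage.
That's 1 dB above the 11 dBu threshold.
Input overshoot = R × output overshoot = 10 dB → input = 11 + 10 = 21 dBu.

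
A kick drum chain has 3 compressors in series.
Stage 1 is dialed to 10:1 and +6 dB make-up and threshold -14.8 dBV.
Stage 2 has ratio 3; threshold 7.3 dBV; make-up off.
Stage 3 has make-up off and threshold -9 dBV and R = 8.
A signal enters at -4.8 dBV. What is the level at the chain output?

-8.85 dBV

Stage 1: 10 dB above -14.8 dBV, reduced 10:1 to 1 dB above → -13.8 dBV; +6 dB make-up → -7.8 dBV.
Stage 2: -7.8 dBV ≤ 7.3 dBV, so stage 2 doesn't engage; output -7.8 dBV.
Stage 3: -7.8 dBV is 1.2 dB over -9 dBV; at 8:1 that becomes 0.15 dB over, giving -8.85 dBV.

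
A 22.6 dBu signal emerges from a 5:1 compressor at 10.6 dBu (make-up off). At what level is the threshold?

7.6 dBu

Gain reduction = 22.6 − 10.6 = 12 dB; output overshoot = GR / (R − 1) = 12 / 4 = 3 dB.
Threshold = output − output overshoot = 10.6 − 3 = 7.6 dBu.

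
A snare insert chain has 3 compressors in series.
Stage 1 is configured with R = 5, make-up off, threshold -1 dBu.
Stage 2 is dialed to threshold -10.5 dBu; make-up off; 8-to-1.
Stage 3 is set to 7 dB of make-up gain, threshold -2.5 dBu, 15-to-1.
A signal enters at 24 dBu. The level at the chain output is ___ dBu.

Stage 1: 24 dBu is 25 dB over -1 dBu; at 5:1 that becomes 5 dB over, giving 4 dBu.
Stage 2: overshoot 14.5 dB → 14.5/8 = 1.8125 dB → -8.6875 dBu.
Stage 3: -8.6875 dBu ≤ -2.5 dBu, so stage 3 doesn't engage; make-up brings it to -1.6875 dBu.

-1.6875 dBu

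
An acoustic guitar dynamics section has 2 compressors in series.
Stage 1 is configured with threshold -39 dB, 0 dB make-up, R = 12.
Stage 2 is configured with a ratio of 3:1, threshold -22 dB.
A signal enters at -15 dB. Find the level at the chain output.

Stage 1: 24 dB above -39 dB, reduced 12:1 to 2 dB above → -37 dB.
Stage 2: -37 dB ≤ -22 dB, so stage 2 doesn't engage; output -37 dB.

-37 dB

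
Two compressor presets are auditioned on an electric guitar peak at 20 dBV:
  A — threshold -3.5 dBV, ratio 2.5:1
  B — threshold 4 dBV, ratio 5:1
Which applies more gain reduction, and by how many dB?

A: GR = 23.5 − 23.5/2.5 = 14.1 dB.
B: GR = 16 − 16/5 = 12.8 dB.
Difference: 1.3 dB in favour of A.

A, by 1.3 dB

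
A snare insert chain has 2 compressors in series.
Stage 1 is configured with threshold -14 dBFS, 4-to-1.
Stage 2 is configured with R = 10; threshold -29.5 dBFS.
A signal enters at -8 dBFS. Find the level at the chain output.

-27.8 dBFS

Stage 1: -8 dBFS is 6 dB over -14 dBFS; at 4:1 that becomes 1.5 dB over, giving -12.5 dBFS.
Stage 2: overshoot 17 dB → 17/10 = 1.7 dB → -27.8 dBFS.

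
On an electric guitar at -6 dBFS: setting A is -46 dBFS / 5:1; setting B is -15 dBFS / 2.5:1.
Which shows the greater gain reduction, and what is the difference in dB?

A, by 26.6 dB

A: GR = 40 − 40/5 = 32 dB.
B: GR = 9 − 9/2.5 = 5.4 dB.
Difference: 26.6 dB in favour of A.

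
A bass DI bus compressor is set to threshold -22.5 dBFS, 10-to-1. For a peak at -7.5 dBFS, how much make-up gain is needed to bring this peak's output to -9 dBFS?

12 dB

Without make-up, output = threshold + overshoot/10 = -22.5 + 1.5 = -21 dBFS.
Gap to target: 12 dB.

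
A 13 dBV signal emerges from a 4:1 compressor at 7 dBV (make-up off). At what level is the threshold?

Let T be the threshold. Output overshoot = (input overshoot)/R, so 7 − T = (13 − T)/4.
4·(7 − T) = 13 − T → 3·T = 28 − 13 = 15.
T = 15/3 = 5 dBV.

5 dBV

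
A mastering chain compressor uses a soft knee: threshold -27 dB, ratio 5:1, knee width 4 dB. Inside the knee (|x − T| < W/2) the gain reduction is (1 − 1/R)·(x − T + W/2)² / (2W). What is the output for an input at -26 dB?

-26.9 dB

x − T + W/2 = -26 − (-27) + 2 = 3.
GR = (1 − 1/5) × 3² / 8 = 0.8 × 9 / 8 = 0.9 dB.
Output = -26 − 0.9 = -26.9 dB.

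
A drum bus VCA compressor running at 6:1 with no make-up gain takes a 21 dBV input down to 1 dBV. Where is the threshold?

-3 dBV

Let T be the threshold. Output overshoot = (input overshoot)/R, so 1 − T = (21 − T)/6.
6·(1 − T) = 21 − T → 5·T = 6 − 21 = -15.
T = -15/5 = -3 dBV.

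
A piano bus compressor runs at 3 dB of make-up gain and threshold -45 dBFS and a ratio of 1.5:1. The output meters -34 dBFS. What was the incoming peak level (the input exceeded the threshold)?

Stripping the +3 dB make-up gives -37 dBFS at the gain stage.
That's 8 dB above the -45 dBFS threshold.
Undo the ratio: input overshoot = 8 × 1.5 = 12 dB, giving input = -33 dBFS.

-33 dBFS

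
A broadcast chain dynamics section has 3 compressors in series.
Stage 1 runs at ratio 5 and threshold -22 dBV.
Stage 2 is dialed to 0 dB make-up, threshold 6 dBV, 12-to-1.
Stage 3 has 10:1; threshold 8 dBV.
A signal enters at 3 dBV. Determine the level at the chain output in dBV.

-17 dBV

Stage 1: 25 dB above -22 dBV, reduced 5:1 to 5 dB above → -17 dBV.
Stage 2: below threshold (-17 ≤ 6); passes unchanged; output -17 dBV.
Stage 3: below threshold (-17 ≤ 8); passes unchanged; output -17 dBV.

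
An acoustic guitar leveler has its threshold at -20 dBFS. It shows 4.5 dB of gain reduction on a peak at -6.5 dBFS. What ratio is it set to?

1.5:1

Input overshoot = -6.5 − (-20) = 13.5 dB.
Output overshoot = 13.5 − 4.5 = 9 dB.
Ratio = input overshoot / output overshoot = 13.5 / 9 = 1.5.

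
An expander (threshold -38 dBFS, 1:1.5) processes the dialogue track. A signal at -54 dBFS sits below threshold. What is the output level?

The input is 16 dB below the -38 dBFS threshold.
A 1:1.5 expander multiplies undershoot by 1.5: 16 × 1.5 = 24 dB below threshold.
Output = -38 − 24 = -62 dBFS.

-62 dBFS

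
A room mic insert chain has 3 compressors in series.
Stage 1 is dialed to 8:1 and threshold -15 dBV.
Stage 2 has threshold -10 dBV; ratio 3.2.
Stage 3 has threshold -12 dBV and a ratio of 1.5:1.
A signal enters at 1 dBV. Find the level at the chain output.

-13 dBV

Stage 1: 16 dB above -15 dBV, reduced 8:1 to 2 dB above → -13 dBV.
Stage 2: -13 dBV is at or below the -10 dBV threshold — no compression; output -13 dBV.
Stage 3: -13 dBV ≤ -12 dBV, so stage 3 doesn't engage; output -13 dBV.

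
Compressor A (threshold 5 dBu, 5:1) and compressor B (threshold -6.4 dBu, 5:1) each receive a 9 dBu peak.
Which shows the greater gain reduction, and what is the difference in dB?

A: GR = 4 − 4/5 = 3.2 dB.
B: GR = 15.4 − 15.4/5 = 12.32 dB.
B reduces 9.12 dB more.

B, by 9.12 dB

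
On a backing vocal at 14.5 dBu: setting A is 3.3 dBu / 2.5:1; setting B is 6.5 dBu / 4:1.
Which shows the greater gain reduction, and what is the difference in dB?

A, by 0.72 dB

A: overshoot 11.2 dB → output overshoot 4.48 dB → GR 6.72 dB.
B: overshoot 8 dB → output overshoot 2 dB → GR 6 dB.
Difference: 0.72 dB in favour of A.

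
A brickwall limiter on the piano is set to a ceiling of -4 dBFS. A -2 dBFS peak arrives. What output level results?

-4 dBFS

A brickwall limiter is an ∞:1 compressor: any input above the ceiling is clamped to -4 dBFS.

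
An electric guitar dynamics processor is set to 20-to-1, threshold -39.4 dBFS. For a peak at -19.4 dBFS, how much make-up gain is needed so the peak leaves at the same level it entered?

19 dB

Overshoot 20 dB → 20/20 = 1 dB after compression, so the compressed level is -39.4 + 1 = -38.4 dBFS.
Make-up = target − compressed = -19.4 − (-38.4) = 19 dB.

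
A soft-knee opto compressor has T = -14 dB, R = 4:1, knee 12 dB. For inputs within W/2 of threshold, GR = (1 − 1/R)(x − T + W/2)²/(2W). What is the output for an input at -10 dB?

-13.125 dB

x − T + W/2 = -10 − (-14) + 6 = 10.
GR = (1 − 1/4) × 10² / 24 = 0.75 × 100 / 24 = 3.125 dB.
Output = -10 − 3.125 = -13.125 dB.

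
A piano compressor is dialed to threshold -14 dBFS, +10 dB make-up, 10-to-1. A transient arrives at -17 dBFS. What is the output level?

-7 dBFS

-17 dBFS is 3 dB below the -14 dBFS threshold, so no gain reduction is applied.
Make-up gain adds 10 dB: -17 + 10 = -7 dBFS.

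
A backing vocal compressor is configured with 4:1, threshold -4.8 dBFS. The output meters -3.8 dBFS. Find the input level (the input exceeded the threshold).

That's 1 dB above the -4.8 dBFS threshold.
Input overshoot = R × output overshoot = 4 dB → input = -4.8 + 4 = -0.8 dBFS.

-0.8 dBFS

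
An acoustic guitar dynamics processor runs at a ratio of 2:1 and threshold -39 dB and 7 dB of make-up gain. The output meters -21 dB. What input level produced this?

-17 dB

Before make-up, the level was -21 − 7 = -28 dB.
Post-compression overshoot = -28 − (-39) = 11 dB.
Input overshoot = R × output overshoot = 22 dB → input = -39 + 22 = -17 dB.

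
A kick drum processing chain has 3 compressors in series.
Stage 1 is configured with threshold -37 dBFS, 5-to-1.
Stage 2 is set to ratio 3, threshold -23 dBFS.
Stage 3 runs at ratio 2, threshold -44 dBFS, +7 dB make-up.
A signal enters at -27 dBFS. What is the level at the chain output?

Stage 1: overshoot 10 dB → 10/5 = 2 dB → -35 dBFS.
Stage 2: -35 dBFS ≤ -23 dBFS, so stage 2 doesn't engage; output -35 dBFS.
Stage 3: -35 dBFS is 9 dB over -44 dBFS; at 2:1 that becomes 4.5 dB over, giving -39.5 dBFS; +7 dB make-up → -32.5 dBFS.

-32.5 dBFS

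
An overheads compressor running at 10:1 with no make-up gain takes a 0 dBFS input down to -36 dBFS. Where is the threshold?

-40 dBFS

Gain reduction = 0 − (-36) = 36 dB; output overshoot = GR / (R − 1) = 36 / 9 = 4 dB.
Threshold = output − output overshoot = -36 − 4 = -40 dBFS.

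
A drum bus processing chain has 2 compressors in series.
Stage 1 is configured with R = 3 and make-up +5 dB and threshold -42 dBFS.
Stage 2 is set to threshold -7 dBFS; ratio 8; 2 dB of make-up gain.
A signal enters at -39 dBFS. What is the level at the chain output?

Stage 1: -39 dBFS is 3 dB over -42 dBFS; at 3:1 that becomes 1 dB over, giving -41 dBFS; +5 dB make-up → -36 dBFS.
Stage 2: below threshold (-36 ≤ -7); passes unchanged; make-up brings it to -34 dBFS.

-34 dBFS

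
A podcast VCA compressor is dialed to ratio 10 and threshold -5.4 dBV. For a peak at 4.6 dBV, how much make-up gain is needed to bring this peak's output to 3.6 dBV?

The peak compresses to -5.4 + 10/10 = -4.4 dBV.
To reach 3.6 dBV requires 3.6 − (-4.4) = 8 dB of make-up.

8 dB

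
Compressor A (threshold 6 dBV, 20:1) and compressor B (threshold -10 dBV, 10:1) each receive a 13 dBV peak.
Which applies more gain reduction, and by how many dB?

B, by 14.05 dB

A: overshoot 7 dB → output overshoot 0.35 dB → GR 6.65 dB.
B: overshoot 23 dB → output overshoot 2.3 dB → GR 20.7 dB.
B reduces 14.05 dB more.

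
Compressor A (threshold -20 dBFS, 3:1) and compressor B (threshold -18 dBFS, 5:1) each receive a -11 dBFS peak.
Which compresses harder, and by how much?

A: overshoot 9 dB → output overshoot 3 dB → GR 6 dB.
B: overshoot 7 dB → output overshoot 1.4 dB → GR 5.6 dB.
A applies 0.4 dB more gain reduction.

A, by 0.4 dB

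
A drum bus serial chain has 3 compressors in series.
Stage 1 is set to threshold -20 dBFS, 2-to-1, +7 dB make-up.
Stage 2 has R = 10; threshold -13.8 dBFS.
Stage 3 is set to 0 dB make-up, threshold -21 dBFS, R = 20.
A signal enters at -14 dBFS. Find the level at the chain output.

-20.621 dBFS

Stage 1: -14 dBFS is 6 dB over -20 dBFS; at 2:1 that becomes 3 dB over, giving -17 dBFS; +7 dB make-up → -10 dBFS.
Stage 2: -10 dBFS is 3.8 dB over -13.8 dBFS; at 10:1 that becomes 0.38 dB over, giving -13.42 dBFS.
Stage 3: 7.58 dB above -21 dBFS, reduced 20:1 to 0.379 dB above → -20.621 dBFS.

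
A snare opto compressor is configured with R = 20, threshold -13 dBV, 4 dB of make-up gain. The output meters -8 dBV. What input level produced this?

Before make-up, the level was -8 − 4 = -12 dBV.
The compressed level sits -12 − (-13) = 1 dB over threshold.
Input overshoot = R × output overshoot = 20 dB → input = -13 + 20 = 7 dBV.

7 dBV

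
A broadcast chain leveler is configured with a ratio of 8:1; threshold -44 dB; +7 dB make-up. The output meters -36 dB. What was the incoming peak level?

-36 dB

Remove make-up: -36 − 7 = -43 dB.
That's 1 dB above the -44 dB threshold.
Input overshoot = R × output overshoot = 8 dB → input = -44 + 8 = -36 dB.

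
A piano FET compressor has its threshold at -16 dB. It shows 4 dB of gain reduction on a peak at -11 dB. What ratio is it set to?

5:1

Input overshoot = -11 − (-16) = 5 dB.
Output overshoot = 5 − 4 = 1 dB.
Ratio = input overshoot / output overshoot = 5 / 1 = 5.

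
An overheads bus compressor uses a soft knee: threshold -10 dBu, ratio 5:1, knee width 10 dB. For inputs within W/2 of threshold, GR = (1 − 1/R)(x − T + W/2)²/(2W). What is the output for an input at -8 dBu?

x − T + W/2 = -8 − (-10) + 5 = 7.
GR = (1 − 1/5) × 7² / 20 = 0.8 × 49 / 20 = 1.96 dB.
Output = -8 − 1.96 = -9.96 dBu.

-9.96 dBu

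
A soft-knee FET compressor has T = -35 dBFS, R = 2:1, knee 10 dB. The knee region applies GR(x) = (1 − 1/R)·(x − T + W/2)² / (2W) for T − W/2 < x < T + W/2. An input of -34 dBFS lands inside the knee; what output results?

x − T + W/2 = -34 − (-35) + 5 = 6.
GR = (1 − 1/2) × 6² / 20 = 0.5 × 36 / 20 = 0.9 dB.
Output = -34 − 0.9 = -34.9 dBFS.

-34.9 dBFS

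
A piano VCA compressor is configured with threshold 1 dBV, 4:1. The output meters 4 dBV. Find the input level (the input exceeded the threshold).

Post-compression overshoot = 4 − 1 = 3 dB.
Input overshoot = R × output overshoot = 12 dB → input = 1 + 12 = 13 dBV.

13 dBV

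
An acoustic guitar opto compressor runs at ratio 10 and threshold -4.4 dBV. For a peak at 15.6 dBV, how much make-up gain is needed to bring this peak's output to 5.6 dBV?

8 dB

Overshoot 20 dB → 20/10 = 2 dB after compression, so the compressed level is -4.4 + 2 = -2.4 dBV.
Make-up = target − compressed = 5.6 − (-2.4) = 8 dB.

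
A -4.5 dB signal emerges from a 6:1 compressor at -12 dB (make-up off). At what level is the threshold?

-13.5 dB

Input is 9 dB above T (since output overshoot × R = input overshoot: (-12 − T)·6 = -4.5 − T gives T = -13.5 dB).
Check: -13.5 + (-4.5 − (-13.5))/6 = -13.5 + 1.5 = -12 dB. ✓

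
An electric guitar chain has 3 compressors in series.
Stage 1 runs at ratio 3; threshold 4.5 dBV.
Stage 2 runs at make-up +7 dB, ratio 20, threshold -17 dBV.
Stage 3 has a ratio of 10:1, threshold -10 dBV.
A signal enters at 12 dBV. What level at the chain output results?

-9.88 dBV

Stage 1: overshoot 7.5 dB → 7.5/3 = 2.5 dB → 7 dBV.
Stage 2: overshoot 24 dB → 24/20 = 1.2 dB → -15.8 dBV; +7 dB make-up → -8.8 dBV.
Stage 3: overshoot 1.2 dB → 1.2/10 = 0.12 dB → -9.88 dBV.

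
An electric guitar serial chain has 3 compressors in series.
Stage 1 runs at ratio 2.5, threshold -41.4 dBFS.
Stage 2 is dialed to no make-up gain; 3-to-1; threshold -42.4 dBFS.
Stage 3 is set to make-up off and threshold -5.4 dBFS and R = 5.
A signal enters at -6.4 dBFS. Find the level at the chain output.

-37.4 dBFS

Stage 1: overshoot 35 dB → 35/2.5 = 14 dB → -27.4 dBFS.
Stage 2: -27.4 dBFS is 15 dB over -42.4 dBFS; at 3:1 that becomes 5 dB over, giving -37.4 dBFS.
Stage 3: below threshold (-37.4 ≤ -5.4); passes unchanged; output -37.4 dBFS.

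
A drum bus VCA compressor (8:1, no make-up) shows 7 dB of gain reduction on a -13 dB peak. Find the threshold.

Input is 8 dB above T (since output overshoot × R = input overshoot: (-20 − T)·8 = -13 − T gives T = -21 dB).
Check: -21 + (-13 − (-21))/8 = -21 + 1 = -20 dB. ✓

-21 dB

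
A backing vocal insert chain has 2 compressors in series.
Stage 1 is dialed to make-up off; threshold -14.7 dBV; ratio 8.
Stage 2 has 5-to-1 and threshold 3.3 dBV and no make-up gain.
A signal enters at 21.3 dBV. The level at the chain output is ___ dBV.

-10.2 dBV

Stage 1: 36 dB above -14.7 dBV, reduced 8:1 to 4.5 dB above → -10.2 dBV.
Stage 2: -10.2 dBV is at or below the 3.3 dBV threshold — no compression; output -10.2 dBV.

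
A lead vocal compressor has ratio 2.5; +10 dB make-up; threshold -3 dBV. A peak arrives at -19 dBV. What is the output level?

-19 dBV is 16 dB below the -3 dBV threshold, so no gain reduction is applied.
Make-up gain adds 10 dB: -19 + 10 = -9 dBV.

-9 dBV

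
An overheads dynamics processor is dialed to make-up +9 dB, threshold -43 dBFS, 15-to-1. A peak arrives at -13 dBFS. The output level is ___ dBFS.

-32 dBFS

The input is 30 dB above the -43 dBFS threshold.
At 15:1 the overshoot is divided by 15, leaving 2 dB above threshold.
Output = -43 + 2 = -41 dBFS; make-up adds 9 dB, giving -32 dBFS.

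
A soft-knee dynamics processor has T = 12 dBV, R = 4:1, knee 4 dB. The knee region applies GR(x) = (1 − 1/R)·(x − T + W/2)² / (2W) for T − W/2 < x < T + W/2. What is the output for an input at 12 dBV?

x − T + W/2 = 12 − 12 + 2 = 2.
GR = (1 − 1/4) × 2² / 8 = 0.75 × 4 / 8 = 0.375 dB.
Output = 12 − 0.375 = 11.625 dBV.

11.625 dBV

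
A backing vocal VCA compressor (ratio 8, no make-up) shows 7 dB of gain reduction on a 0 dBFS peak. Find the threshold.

Input is 8 dB above T (since output overshoot × R = input overshoot: (-7 − T)·8 = 0 − T gives T = -8 dBFS).
Check: -8 + (0 − (-8))/8 = -8 + 1 = -7 dBFS. ✓

-8 dBFS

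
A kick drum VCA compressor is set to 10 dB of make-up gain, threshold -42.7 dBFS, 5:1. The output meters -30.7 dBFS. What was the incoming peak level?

Before make-up, the level was -30.7 − 10 = -40.7 dBFS.
The compressed level sits -40.7 − (-42.7) = 2 dB over threshold.
Undo the ratio: input overshoot = 2 × 5 = 10 dB, giving input = -32.7 dBFS.

-32.7 dBFS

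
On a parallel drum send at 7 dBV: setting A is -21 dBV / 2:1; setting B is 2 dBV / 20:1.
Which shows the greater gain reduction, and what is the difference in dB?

A, by 9.25 dB

A: 28 dB over, compressed to 14 dB over, so 14 dB of GR.
B: 5 dB over, compressed to 0.25 dB over, so 4.75 dB of GR.
A reduces 9.25 dB more.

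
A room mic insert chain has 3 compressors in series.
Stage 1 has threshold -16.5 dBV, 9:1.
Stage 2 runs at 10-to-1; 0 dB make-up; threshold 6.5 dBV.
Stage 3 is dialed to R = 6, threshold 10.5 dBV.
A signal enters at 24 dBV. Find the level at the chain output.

-12 dBV

Stage 1: 40.5 dB above -16.5 dBV, reduced 9:1 to 4.5 dB above → -12 dBV.
Stage 2: below threshold (-12 ≤ 6.5); passes unchanged; output -12 dBV.
Stage 3: -12 dBV is at or below the 10.5 dBV threshold — no compression; output -12 dBV.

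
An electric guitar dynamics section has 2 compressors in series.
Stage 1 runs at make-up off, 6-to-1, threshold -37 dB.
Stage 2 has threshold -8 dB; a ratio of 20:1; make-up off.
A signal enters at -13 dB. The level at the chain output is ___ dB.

-33 dB

Stage 1: -13 dB is 24 dB over -37 dB; at 6:1 that becomes 4 dB over, giving -33 dB.
Stage 2: below threshold (-33 ≤ -8); passes unchanged; output -33 dB.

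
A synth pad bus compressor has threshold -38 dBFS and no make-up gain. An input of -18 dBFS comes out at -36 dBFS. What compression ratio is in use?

Input overshoot = -18 − (-38) = 20 dB; output overshoot = -36 − (-38) = 2 dB.
Ratio = 20 / 2 = 10.

10:1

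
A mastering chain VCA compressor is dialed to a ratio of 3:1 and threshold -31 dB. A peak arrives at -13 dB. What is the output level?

-25 dB

Overshoot: -13 − (-31) = 18 dB.
3:1 compression reduces that to 18/3 = 6 dB over.
That puts the output at -25 dB.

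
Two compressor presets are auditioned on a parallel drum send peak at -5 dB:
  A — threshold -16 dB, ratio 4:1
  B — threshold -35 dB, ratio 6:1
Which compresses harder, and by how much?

B, by 16.75 dB

A: GR = 11 − 11/4 = 8.25 dB.
B: GR = 30 − 30/6 = 25 dB.
Difference: 16.75 dB in favour of B.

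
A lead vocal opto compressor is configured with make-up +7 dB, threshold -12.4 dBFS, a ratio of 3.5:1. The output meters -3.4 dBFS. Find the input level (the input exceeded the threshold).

-5.4 dBFS

Before make-up, the level was -3.4 − 7 = -10.4 dBFS.
Post-compression overshoot = -10.4 − (-12.4) = 2 dB.
Input overshoot = R × output overshoot = 7 dB → input = -12.4 + 7 = -5.4 dBFS.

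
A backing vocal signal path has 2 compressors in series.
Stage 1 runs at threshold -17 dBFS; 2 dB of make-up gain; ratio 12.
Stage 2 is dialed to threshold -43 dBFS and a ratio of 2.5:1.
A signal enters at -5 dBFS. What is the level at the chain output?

-31.4 dBFS

Stage 1: -5 dBFS is 12 dB over -17 dBFS; at 12:1 that becomes 1 dB over, giving -16 dBFS; +2 dB make-up → -14 dBFS.
Stage 2: 29 dB above -43 dBFS, reduced 2.5:1 to 11.6 dB above → -31.4 dBFS.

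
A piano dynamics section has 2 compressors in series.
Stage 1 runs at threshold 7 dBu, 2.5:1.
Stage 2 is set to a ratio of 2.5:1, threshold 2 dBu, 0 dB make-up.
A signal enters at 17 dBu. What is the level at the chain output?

Stage 1: 10 dB above 7 dBu, reduced 2.5:1 to 4 dB above → 11 dBu.
Stage 2: 11 dBu is 9 dB over 2 dBu; at 2.5:1 that becomes 3.6 dB over, giving 5.6 dBu.

5.6 dBu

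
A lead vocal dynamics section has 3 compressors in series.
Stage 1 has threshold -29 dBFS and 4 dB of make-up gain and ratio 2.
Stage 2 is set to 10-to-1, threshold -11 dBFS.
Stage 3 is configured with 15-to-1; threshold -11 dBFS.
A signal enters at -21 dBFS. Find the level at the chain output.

-21 dBFS

Stage 1: 8 dB above -29 dBFS, reduced 2:1 to 4 dB above → -25 dBFS; +4 dB make-up → -21 dBFS.
Stage 2: -21 dBFS is at or below the -11 dBFS threshold — no compression; output -21 dBFS.
Stage 3: -21 dBFS ≤ -11 dBFS, so stage 3 doesn't engage; output -21 dBFS.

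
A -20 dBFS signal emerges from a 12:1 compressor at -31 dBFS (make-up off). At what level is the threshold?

Let T be the threshold. Output overshoot = (input overshoot)/R, so -31 − T = (-20 − T)/12.
12·(-31 − T) = -20 − T → 11·T = -372 − (-20) = -352.
T = -352/11 = -32 dBFS.

-32 dBFS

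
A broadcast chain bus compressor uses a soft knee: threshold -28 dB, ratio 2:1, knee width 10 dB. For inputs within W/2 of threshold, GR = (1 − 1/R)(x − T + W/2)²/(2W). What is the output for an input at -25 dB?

x − T + W/2 = -25 − (-28) + 5 = 8.
GR = (1 − 1/2) × 8² / 20 = 0.5 × 64 / 20 = 1.6 dB.
Output = -25 − 1.6 = -26.6 dB.

-26.6 dB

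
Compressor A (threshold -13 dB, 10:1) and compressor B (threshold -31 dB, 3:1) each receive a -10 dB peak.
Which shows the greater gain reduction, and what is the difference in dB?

A: GR = 3 − 3/10 = 2.7 dB.
B: GR = 21 − 21/3 = 14 dB.
B reduces 11.3 dB more.

B, by 11.3 dB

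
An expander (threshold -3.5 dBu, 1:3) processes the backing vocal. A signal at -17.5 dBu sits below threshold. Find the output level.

-45.5 dBu

Undershoot = (-3.5) − (-17.5) = 14 dB.
At 1:3, that expands to 42 dB under threshold.
Output = -3.5 − 42 = -45.5 dBu.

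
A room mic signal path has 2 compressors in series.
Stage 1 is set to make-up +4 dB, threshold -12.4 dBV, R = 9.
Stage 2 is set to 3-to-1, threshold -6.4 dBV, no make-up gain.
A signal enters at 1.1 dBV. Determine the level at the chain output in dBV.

-6.9 dBV

Stage 1: 13.5 dB above -12.4 dBV, reduced 9:1 to 1.5 dB above → -10.9 dBV; +4 dB make-up → -6.9 dBV.
Stage 2: -6.9 dBV is at or below the -6.4 dBV threshold — no compression; output -6.9 dBV.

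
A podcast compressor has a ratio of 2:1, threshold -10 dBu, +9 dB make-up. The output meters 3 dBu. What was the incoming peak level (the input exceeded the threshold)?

Remove make-up: 3 − 9 = -6 dBu.
The compressed level sits -6 − (-10) = 4 dB over threshold.
Before 2:1 compression the overshoot was 4 × 2 = 8 dB, so input = -10 + 8 = -2 dBu.

-2 dBu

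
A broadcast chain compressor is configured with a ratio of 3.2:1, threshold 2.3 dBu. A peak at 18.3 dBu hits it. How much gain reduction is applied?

Overshoot = 18.3 − 2.3 = 16 dB.
At 3.2:1, output sits 16/3.2 = 5 dB above threshold.
So the signal is attenuated by 16 − 5 = 11 dB.

11 dB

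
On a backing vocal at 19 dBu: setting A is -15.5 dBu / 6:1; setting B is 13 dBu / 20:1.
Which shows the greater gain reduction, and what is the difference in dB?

A: overshoot 34.5 dB → output overshoot 5.75 dB → GR 28.75 dB.
B: overshoot 6 dB → output overshoot 0.3 dB → GR 5.7 dB.
Difference: 23.05 dB in favour of A.

A, by 23.05 dB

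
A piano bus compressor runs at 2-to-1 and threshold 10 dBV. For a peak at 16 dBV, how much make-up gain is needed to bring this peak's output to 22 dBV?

9 dB

Without make-up, output = threshold + overshoot/2 = 10 + 3 = 13 dBV.
Gap to target: 9 dB.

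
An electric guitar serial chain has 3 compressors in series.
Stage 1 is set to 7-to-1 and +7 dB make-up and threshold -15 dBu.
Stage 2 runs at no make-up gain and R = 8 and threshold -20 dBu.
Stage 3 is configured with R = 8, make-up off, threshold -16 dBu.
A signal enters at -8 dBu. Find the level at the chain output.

Stage 1: -8 dBu is 7 dB over -15 dBu; at 7:1 that becomes 1 dB over, giving -14 dBu; +7 dB make-up → -7 dBu.
Stage 2: -7 dBu is 13 dB over -20 dBu; at 8:1 that becomes 1.625 dB over, giving -18.375 dBu.
Stage 3: below threshold (-18.375 ≤ -16); passes unchanged; output -18.375 dBu.

-18.375 dBu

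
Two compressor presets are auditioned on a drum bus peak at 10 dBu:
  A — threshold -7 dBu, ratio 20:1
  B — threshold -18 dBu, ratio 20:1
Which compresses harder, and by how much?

A: GR = 17 − 17/20 = 16.15 dB.
B: GR = 28 − 28/20 = 26.6 dB.
B applies 10.45 dB more gain reduction.

B, by 10.45 dB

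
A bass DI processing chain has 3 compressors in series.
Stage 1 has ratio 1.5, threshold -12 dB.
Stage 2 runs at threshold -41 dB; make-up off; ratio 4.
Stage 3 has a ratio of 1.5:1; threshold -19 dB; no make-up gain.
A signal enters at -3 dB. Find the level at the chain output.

Stage 1: 9 dB above -12 dB, reduced 1.5:1 to 6 dB above → -6 dB.
Stage 2: -6 dB is 35 dB over -41 dB; at 4:1 that becomes 8.75 dB over, giving -32.25 dB.
Stage 3: -32.25 dB ≤ -19 dB, so stage 3 doesn't engage; output -32.25 dB.

-32.25 dB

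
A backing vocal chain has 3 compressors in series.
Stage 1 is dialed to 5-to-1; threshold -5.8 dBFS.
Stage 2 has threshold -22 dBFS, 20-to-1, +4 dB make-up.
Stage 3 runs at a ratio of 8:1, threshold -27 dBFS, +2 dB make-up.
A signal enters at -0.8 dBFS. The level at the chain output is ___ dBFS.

Stage 1: overshoot 5 dB → 5/5 = 1 dB → -4.8 dBFS.
Stage 2: 17.2 dB above -22 dBFS, reduced 20:1 to 0.86 dB above → -21.14 dBFS; +4 dB make-up → -17.14 dBFS.
Stage 3: overshoot 9.86 dB → 9.86/8 = 1.2325 dB → -25.7675 dBFS; +2 dB make-up → -23.7675 dBFS.

-23.7675 dBFS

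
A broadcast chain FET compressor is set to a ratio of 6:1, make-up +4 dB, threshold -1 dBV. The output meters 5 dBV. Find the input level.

Stripping the +4 dB make-up gives 1 dBV at the gain stage.
Post-compression overshoot = 1 − (-1) = 2 dB.
Input overshoot = R × output overshoot = 12 dB → input = -1 + 12 = 11 dBV.

11 dBV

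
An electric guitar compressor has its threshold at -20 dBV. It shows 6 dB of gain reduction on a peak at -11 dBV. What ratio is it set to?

Input overshoot = -11 − (-20) = 9 dB.
Output overshoot = 9 − 6 = 3 dB.
Ratio = input overshoot / output overshoot = 9 / 3 = 3.

3:1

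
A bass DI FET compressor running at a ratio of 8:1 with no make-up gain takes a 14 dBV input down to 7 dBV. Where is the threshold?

Gain reduction = 14 − 7 = 7 dB; output overshoot = GR / (R − 1) = 7 / 7 = 1 dB.
Threshold = output − output overshoot = 7 − 1 = 6 dBV.

6 dBV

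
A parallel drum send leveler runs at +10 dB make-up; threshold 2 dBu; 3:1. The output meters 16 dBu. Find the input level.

14 dBu

Remove make-up: 16 − 10 = 6 dBu.
Post-compression overshoot = 6 − 2 = 4 dB.
Before 3:1 compression the overshoot was 4 × 3 = 12 dB, so input = 2 + 12 = 14 dBu.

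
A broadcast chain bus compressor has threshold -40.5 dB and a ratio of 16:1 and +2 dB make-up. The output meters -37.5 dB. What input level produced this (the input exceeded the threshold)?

Stripping the +2 dB make-up gives -39.5 dB at the gain stage.
Post-compression overshoot = -39.5 − (-40.5) = 1 dB.
Undo the ratio: input overshoot = 1 × 16 = 16 dB, giving input = -24.5 dB.

-24.5 dB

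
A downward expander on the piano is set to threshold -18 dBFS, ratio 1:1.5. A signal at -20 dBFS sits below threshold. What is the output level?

Undershoot = (-18) − (-20) = 2 dB.
At 1:1.5, that expands to 3 dB under threshold.
Output = -18 − 3 = -21 dBFS.

-21 dBFS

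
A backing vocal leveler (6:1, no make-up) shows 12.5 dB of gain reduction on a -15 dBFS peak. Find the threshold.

-30 dBFS

Let T be the threshold. Output overshoot = (input overshoot)/R, so -27.5 − T = (-15 − T)/6.
6·(-27.5 − T) = -15 − T → 5·T = -165 − (-15) = -150.
T = -150/5 = -30 dBFS.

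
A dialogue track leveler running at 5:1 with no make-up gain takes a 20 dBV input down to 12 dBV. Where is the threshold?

10 dBV

Gain reduction = 20 − 12 = 8 dB; output overshoot = GR / (R − 1) = 8 / 4 = 2 dB.
Threshold = output − output overshoot = 12 − 2 = 10 dBV.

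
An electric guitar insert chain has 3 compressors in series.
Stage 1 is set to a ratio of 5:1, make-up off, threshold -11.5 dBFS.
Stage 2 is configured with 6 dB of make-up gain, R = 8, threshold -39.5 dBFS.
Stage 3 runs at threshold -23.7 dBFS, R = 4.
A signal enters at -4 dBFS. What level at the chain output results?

Stage 1: -4 dBFS is 7.5 dB over -11.5 dBFS; at 5:1 that becomes 1.5 dB over, giving -10 dBFS.
Stage 2: -10 dBFS is 29.5 dB over -39.5 dBFS; at 8:1 that becomes 3.6875 dB over, giving -35.8125 dBFS; +6 dB make-up → -29.8125 dBFS.
Stage 3: -29.8125 dBFS ≤ -23.7 dBFS, so stage 3 doesn't engage; output -29.8125 dBFS.

-29.8125 dBFS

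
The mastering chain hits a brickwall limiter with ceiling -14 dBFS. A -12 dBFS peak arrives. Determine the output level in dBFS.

-14 dBFS

A brickwall limiter is an ∞:1 compressor: any input above the ceiling is clamped to -14 dBFS.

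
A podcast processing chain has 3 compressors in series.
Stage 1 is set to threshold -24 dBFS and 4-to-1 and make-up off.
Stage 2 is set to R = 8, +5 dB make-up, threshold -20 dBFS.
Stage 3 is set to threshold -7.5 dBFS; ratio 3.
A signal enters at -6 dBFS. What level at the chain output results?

-14.9375 dBFS

Stage 1: -6 dBFS is 18 dB over -24 dBFS; at 4:1 that becomes 4.5 dB over, giving -19.5 dBFS.
Stage 2: 0.5 dB above -20 dBFS, reduced 8:1 to 0.0625 dB above → -19.9375 dBFS; +5 dB make-up → -14.9375 dBFS.
Stage 3: -14.9375 dBFS ≤ -7.5 dBFS, so stage 3 doesn't engage; output -14.9375 dBFS.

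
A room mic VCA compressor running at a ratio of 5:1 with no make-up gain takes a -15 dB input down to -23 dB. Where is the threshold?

Gain reduction = -15 − (-23) = 8 dB; output overshoot = GR / (R − 1) = 8 / 4 = 2 dB.
Threshold = output − output overshoot = -23 − 2 = -25 dB.

-25 dB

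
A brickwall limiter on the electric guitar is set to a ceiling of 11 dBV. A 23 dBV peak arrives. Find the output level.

11 dBV

The limiter clamps the peak to its 11 dBV ceiling.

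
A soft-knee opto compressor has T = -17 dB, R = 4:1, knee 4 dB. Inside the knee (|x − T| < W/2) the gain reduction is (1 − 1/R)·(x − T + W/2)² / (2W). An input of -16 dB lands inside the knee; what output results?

x − T + W/2 = -16 − (-17) + 2 = 3.
GR = (1 − 1/4) × 3² / 8 = 0.75 × 9 / 8 = 0.84375 dB.
Output = -16 − 0.84375 = -16.84375 dB.

-16.84375 dB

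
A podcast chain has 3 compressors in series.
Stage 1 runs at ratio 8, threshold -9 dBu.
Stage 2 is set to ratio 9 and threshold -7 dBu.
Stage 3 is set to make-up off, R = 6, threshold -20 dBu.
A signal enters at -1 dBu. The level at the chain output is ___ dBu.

-18 dBu

Stage 1: 8 dB above -9 dBu, reduced 8:1 to 1 dB above → -8 dBu.
Stage 2: below threshold (-8 ≤ -7); passes unchanged; output -8 dBu.
Stage 3: overshoot 12 dB → 12/6 = 2 dB → -18 dBu.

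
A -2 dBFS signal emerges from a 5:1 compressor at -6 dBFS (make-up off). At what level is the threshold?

-7 dBFS

Let T be the threshold. Output overshoot = (input overshoot)/R, so -6 − T = (-2 − T)/5.
5·(-6 − T) = -2 − T → 4·T = -30 − (-2) = -28.
T = -28/4 = -7 dBFS.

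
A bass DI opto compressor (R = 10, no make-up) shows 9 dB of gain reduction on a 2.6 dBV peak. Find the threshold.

-7.4 dBV

Gain reduction = 2.6 − (-6.4) = 9 dB; output overshoot = GR / (R − 1) = 9 / 9 = 1 dB.
Threshold = output − output overshoot = -6.4 − 1 = -7.4 dBV.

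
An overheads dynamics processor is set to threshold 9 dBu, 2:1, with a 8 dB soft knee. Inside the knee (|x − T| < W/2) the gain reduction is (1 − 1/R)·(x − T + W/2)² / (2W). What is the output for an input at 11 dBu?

x − T + W/2 = 11 − 9 + 4 = 6.
GR = (1 − 1/2) × 6² / 16 = 0.5 × 36 / 16 = 1.125 dB.
Output = 11 − 1.125 = 9.875 dBu.

9.875 dBu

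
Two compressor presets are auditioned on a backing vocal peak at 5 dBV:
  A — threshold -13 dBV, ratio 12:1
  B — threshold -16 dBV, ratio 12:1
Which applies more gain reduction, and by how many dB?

B, by 2.75 dB

A: GR = 18 − 18/12 = 16.5 dB.
B: GR = 21 − 21/12 = 19.25 dB.
B applies 2.75 dB more gain reduction.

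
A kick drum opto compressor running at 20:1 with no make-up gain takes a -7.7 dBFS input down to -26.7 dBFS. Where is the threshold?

-27.7 dBFS

Let T be the threshold. Output overshoot = (input overshoot)/R, so -26.7 − T = (-7.7 − T)/20.
20·(-26.7 − T) = -7.7 − T → 19·T = -534 − (-7.7) = -526.3.
T = -526.3/19 = -27.7 dBFS.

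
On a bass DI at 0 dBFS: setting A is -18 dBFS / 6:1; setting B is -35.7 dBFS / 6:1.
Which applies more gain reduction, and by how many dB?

A: 18 dB over, compressed to 3 dB over, so 15 dB of GR.
B: 35.7 dB over, compressed to 5.95 dB over, so 29.75 dB of GR.
B applies 14.75 dB more gain reduction.

B, by 14.75 dB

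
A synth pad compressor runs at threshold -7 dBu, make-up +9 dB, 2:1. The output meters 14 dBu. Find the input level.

17 dBu

Before make-up, the level was 14 − 9 = 5 dBu.
The compressed level sits 5 − (-7) = 12 dB over threshold.
Undo the ratio: input overshoot = 12 × 2 = 24 dB, giving input = 17 dBu.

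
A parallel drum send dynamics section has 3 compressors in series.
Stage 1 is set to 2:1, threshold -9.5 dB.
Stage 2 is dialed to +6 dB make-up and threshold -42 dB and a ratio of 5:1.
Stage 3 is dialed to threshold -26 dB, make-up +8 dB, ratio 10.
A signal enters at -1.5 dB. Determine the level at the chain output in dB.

-20.7 dB

Stage 1: -1.5 dB is 8 dB over -9.5 dB; at 2:1 that becomes 4 dB over, giving -5.5 dB.
Stage 2: 36.5 dB above -42 dB, reduced 5:1 to 7.3 dB above → -34.7 dB; +6 dB make-up → -28.7 dB.
Stage 3: below threshold (-28.7 ≤ -26); passes unchanged; make-up brings it to -20.7 dB.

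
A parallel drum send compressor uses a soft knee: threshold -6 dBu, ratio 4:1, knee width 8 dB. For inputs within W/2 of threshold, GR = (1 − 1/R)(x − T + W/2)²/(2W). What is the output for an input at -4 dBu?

x − T + W/2 = -4 − (-6) + 4 = 6.
GR = (1 − 1/4) × 6² / 16 = 0.75 × 36 / 16 = 1.6875 dB.
Output = -4 − 1.6875 = -5.6875 dBu.

-5.6875 dBu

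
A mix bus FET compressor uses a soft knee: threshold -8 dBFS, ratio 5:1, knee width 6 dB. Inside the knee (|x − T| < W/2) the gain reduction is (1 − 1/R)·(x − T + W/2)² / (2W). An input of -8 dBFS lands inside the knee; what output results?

x − T + W/2 = -8 − (-8) + 3 = 3.
GR = (1 − 1/5) × 3² / 12 = 0.8 × 9 / 12 = 0.6 dB.
Output = -8 − 0.6 = -8.6 dBFS.

-8.6 dBFS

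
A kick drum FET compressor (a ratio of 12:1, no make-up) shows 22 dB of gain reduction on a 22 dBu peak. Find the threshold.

Let T be the threshold. Output overshoot = (input overshoot)/R, so 0 − T = (22 − T)/12.
12·(0 − T) = 22 − T → 11·T = 0 − 22 = -22.
T = -22/11 = -2 dBu.

-2 dBu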